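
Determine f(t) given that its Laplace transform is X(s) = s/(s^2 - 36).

Since L{cosh(6t)} = s/(s^2 - 36), the inverse is cosh(6*t).

f(t) = cosh(6*t)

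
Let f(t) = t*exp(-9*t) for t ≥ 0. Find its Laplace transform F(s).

L{e^(-9t)} = 1/(s + 9).
Then apply L{t·g(t)} = -d/ds[G(s)] with G(s) = 1/(s + 9):
differentiating 1 time and applying the sign gives (s + 9)^(-2).

F(s) = (s + 9)^(-2)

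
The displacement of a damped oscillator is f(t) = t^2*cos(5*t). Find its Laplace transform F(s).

L{cos(5t)} = s/(s^2 + 25).
Then apply L{t^2·g(t)} = (-1)^2 d^2/ds^2[G(s)] with G(s) = s/(s^2 + 25):
differentiating 2 times and applying the sign gives 2*s*(s^2 - 75)/(s^2 + 25)^3.

F(s) = 2*s*(s^2 - 75)/(s^2 + 25)^3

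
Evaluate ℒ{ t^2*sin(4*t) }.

L{sin(4t)} = 4/(s^2 + 16).
Then apply L{t^2·g(t)} = (-1)^2 d^2/ds^2[G(s)] with G(s) = 4/(s^2 + 16):
differentiating 2 times and applying the sign gives 8*(3*s^2 - 16)/(s^2 + 16)^3.

8*(3*s^2 - 16)/(s^2 + 16)^3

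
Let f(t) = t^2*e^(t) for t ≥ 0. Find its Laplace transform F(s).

L{e^(t)} = 1/(s - 1).
Then apply L{t^2·g(t)} = (-1)^2 d^2/ds^2[G(s)] with G(s) = 1/(s - 1):
differentiating 2 times and applying the sign gives 2/(s - 1)^3.

F(s) = 2/(s - 1)^3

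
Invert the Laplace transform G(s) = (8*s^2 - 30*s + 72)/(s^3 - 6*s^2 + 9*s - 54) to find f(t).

f(t) = 4*exp(6*t) - 2*sin(3*t) + 4*cos(3*t)

Factor the denominator: s^3 - 6*s^2 + 9*s - 54 = (s - 6)*(s^2 + 9).
Partial fraction decomposition gives [4/(s - 6)] + [4*s/(s^2 + 9)] + [-6/(s^2 + 9)].
Invert each term: 4/(s - 6) ↔ 4e^(6t); 4·s/(s^2 + 9) ↔ 4cos(3t); -2·3/(s^2 + 9) ↔ -2sin(3t).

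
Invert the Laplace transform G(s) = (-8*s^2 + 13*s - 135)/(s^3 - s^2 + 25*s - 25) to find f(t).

Factor the denominator: s^3 - s^2 + 25*s - 25 = (s - 1)*(s^2 + 25).
Partial fraction decomposition gives [-5/(s - 1)] + [-3*s/(s^2 + 25)] + [10/(s^2 + 25)].
Invert each term: -5/(s - 1) ↔ -5e^(t); -3·s/(s^2 + 25) ↔ -3cos(5t); 2·5/(s^2 + 25) ↔ 2sin(5t).

f(t) = -5*exp(t) + 2*sin(5*t) - 3*cos(5*t)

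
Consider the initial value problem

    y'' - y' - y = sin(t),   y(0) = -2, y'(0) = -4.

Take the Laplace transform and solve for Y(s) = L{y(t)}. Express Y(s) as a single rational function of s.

Y(s) = (-2*s^3 - 2*s^2 - 2*s - 1)/(s^4 - s^3 - s - 1)

Transform both sides with L{·}.
Using L{y''} = s^2 Y - s·y(0) - y'(0) and L{y'} = sY - y(0), with y(0) = -2, y'(0) = -4, the left side becomes (s^2 - s - 1)Y - (-2*s - 2).
The right side is L{sin(t)} = 1/(s^2 + 1).
So (s^2 - s - 1)Y = 1/(s^2 + 1) + (-2*s - 2).
Solve for Y(s) and write it as one ratio of polynomials.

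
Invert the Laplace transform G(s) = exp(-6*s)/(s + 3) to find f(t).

f(t) = Heaviside(t - 6)*(exp(-3*t + 18))

The factor e^(-6s) signals a time shift by c = 6 (second shifting theorem).
L{e^(-3t)} = 1/(s + 3), so L^-1{1/(s + 3)} = exp(-3*t).
Hence the inverse is u(t - 6) times that function evaluated at t - 6.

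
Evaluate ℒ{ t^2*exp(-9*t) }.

2/(s + 9)^3

L{e^(-9t)} = 1/(s + 9).
Then apply L{t^2·g(t)} = (-1)^2 d^2/ds^2[H(s)] with H(s) = 1/(s + 9):
differentiating 2 times and applying the sign gives 2/(s + 9)^3.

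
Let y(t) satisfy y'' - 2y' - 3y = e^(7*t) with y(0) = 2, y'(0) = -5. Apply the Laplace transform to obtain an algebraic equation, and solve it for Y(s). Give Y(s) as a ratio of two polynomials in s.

Take the Laplace transform of both sides.
Using L{y''} = s^2 Y - s·y(0) - y'(0) and L{y'} = sY - y(0), with y(0) = 2, y'(0) = -5, the left side becomes (s^2 - 2*s - 3)Y - (2*s - 9).
The right side is L{e^(7*t)} = 1/(s - 7).
So (s^2 - 2*s - 3)Y = 1/(s - 7) + (2*s - 9).
Solve for Y(s) and write it as one ratio of polynomials.

Y(s) = (2*s^2 - 23*s + 64)/(s^3 - 9*s^2 + 11*s + 21)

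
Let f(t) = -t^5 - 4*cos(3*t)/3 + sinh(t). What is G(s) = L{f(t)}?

G(s) = -4*s/(3*(s^2 + 9)) + 1/(s^2 - 1) - 120/s^6

The transform is linear, so treat each term independently.
(-1)·[L{t^5} = 5!/s^6 = 120/s^6]; (-4/3)·[L{cos(3t)} = s/(s^2 + 9)]; L{sinh(t)} = 1/(s^2 - 1).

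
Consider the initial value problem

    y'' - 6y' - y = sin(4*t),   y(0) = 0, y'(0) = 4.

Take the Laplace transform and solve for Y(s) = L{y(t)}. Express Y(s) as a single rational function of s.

Y(s) = (4*s^2 + 68)/(s^4 - 6*s^3 + 15*s^2 - 96*s - 16)

Transform both sides with L{·}.
With L{y''} = s^2 Y - s·y(0) - y'(0) and L{y'} = sY - y(0), with y(0) = 0, y'(0) = 4: the LHS transforms to (s^2 - 6*s - 1)Y - (4).
The right side is L{sin(4*t)} = 4/(s^2 + 16).
So (s^2 - 6*s - 1)Y = 4/(s^2 + 16) + (4).
Solve for Y(s) and write it as one ratio of polynomials.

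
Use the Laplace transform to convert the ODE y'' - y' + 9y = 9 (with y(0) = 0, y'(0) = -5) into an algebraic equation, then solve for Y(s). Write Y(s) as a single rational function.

Laplace-transform each side.
The derivative rules (L{y''} = s^2 Y - s·y(0) - y'(0) and L{y'} = sY - y(0), with y(0) = 0, y'(0) = -5) turn the left side into (s^2 - s + 9)Y - (-5).
The right side is L{9} = 9/s.
So (s^2 - s + 9)Y = 9/s + (-5).
Solve for Y(s) and write it as one ratio of polynomials.

Y(s) = (-5*s + 9)/(s^3 - s^2 + 9*s)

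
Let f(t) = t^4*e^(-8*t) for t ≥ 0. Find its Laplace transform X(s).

L{t^4} = 4!/s^5 = 24/s^5.
By the first shifting theorem, multiplying by e^(-8t) replaces s with s + 8.

X(s) = 24/(s + 8)^5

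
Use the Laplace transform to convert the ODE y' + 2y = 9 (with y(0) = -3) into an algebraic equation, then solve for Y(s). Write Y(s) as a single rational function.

Apply the Laplace transform to the equation.
With L{y'} = sY - y(0) = sY - (-3): the LHS transforms to (s + 2)Y - (-3).
The right side is L{9} = 9/s.
So (s + 2)Y = 9/s + (-3).
Divide through and combine into a single rational function.

Y(s) = (-3*s + 9)/(s^2 + 2*s)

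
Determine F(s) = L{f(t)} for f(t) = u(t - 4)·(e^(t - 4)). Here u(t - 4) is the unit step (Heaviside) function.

By the second shifting theorem, L{u(t - c)·g(t - c)} = e^(-cs)·G(s) with c = 4 and G(s) = L{g(t)}.
L{e^(t)} = 1/(s - 1).

F(s) = exp(-4*s)/(s - 1)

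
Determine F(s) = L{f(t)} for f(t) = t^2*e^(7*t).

F(s) = 2/(s - 7)^3

L{e^(7t)} = 1/(s - 7).
Then apply L{t^2·g(t)} = (-1)^2 d^2/ds^2[G(s)] with G(s) = 1/(s - 7):
differentiating 2 times and applying the sign gives 2/(s - 7)^3.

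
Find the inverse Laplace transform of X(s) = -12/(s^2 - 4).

-6*sinh(2*t)

Since L{sinh(2t)} = 2/(s^2 - 4), the inverse is sinh(2*t), scaled by -6.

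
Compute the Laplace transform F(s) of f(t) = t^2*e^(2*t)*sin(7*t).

L{sin(7t)} = 7/(s^2 + 49).
Multiplying by e^(2t) shifts s → s - 2, so L{e^(2*t)*sin(7*t)} = 7/((s - 2)^2 + 49).
Then apply L{t^2·g(t)} = (-1)^2 d^2/ds^2[G(s)] with G(s) = 7/((s - 2)^2 + 49):
differentiating 2 times and applying the sign gives 14*(3*s^2 - 12*s - 37)/(s^2 - 4*s + 53)^3.

F(s) = 14*(3*s^2 - 12*s - 37)/(s^2 - 4*s + 53)^3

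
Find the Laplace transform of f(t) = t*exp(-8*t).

(s + 8)^(-2)

L{e^(-8t)} = 1/(s + 8).
Then apply L{t·g(t)} = -d/ds[G(s)] with G(s) = 1/(s + 8):
differentiating 1 time and applying the sign gives (s + 8)^(-2).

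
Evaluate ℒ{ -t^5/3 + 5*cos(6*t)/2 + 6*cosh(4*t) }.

The transform is linear, so treat each term independently.
(-1/3)·[L{t^5} = 5!/s^6 = 120/s^6]; (6)·[L{cosh(4t)} = s/(s^2 - 16)]; (5/2)·[L{cos(6t)} = s/(s^2 + 36)].

5*s/(2*(s^2 + 36)) + 6*s/(s^2 - 16) - 40/s^6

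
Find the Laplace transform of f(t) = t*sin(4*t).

8*s/(s^2 + 16)^2

L{sin(4t)} = 4/(s^2 + 16).
Then apply L{t·g(t)} = -d/ds[G(s)] with G(s) = 4/(s^2 + 16):
differentiating 1 time and applying the sign gives 8*s/(s^2 + 16)^2.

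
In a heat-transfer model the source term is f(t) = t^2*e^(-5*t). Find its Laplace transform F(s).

L{e^(-5t)} = 1/(s + 5).
Then apply L{t^2·g(t)} = (-1)^2 d^2/ds^2[G(s)] with G(s) = 1/(s + 5):
differentiating 2 times and applying the sign gives 2/(s + 5)^3.

F(s) = 2/(s + 5)^3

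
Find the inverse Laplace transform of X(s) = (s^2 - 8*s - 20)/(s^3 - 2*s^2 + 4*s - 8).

-4*exp(2*t) + sin(2*t) + 5*cos(2*t)

Factor the denominator: s^3 - 2*s^2 + 4*s - 8 = (s - 2)*(s^2 + 4).
Partial fraction decomposition gives [-4/(s - 2)] + [5*s/(s^2 + 4)] + [2/(s^2 + 4)].
Invert each term: -4/(s - 2) ↔ -4e^(2t); 5·s/(s^2 + 4) ↔ 5cos(2t); 1·2/(s^2 + 4) ↔ sin(2t).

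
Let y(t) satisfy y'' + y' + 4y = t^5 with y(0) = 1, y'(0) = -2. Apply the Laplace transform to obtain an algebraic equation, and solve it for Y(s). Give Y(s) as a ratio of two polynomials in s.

Transform both sides with L{·}.
With L{y''} = s^2 Y - s·y(0) - y'(0) and L{y'} = sY - y(0), with y(0) = 1, y'(0) = -2: the LHS transforms to (s^2 + s + 4)Y - (s - 1).
The right side is L{t^5} = 120/s^6.
So (s^2 + s + 4)Y = 120/s^6 + (s - 1).
Divide through and combine into a single rational function.

Y(s) = (s^7 - s^6 + 120)/(s^8 + s^7 + 4*s^6)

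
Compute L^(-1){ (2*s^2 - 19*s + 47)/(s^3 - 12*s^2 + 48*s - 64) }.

Factor the denominator: s^3 - 12*s^2 + 48*s - 64 = (s - 4)^3.
Partial fraction decomposition gives [2/(s - 4)] + [-3/(s - 4)^2] + [3/(s - 4)^3].
Invert each term: 2/(s - 4) ↔ 2e^(4t); -3/(s - 4)^2 ↔ -3t·e^(4t); 3/(s - 4)^3 ↔ (3/2)t^2·e^(4t).

3*t^2*exp(4*t)/2 - 3*t*exp(4*t) + 2*exp(4*t)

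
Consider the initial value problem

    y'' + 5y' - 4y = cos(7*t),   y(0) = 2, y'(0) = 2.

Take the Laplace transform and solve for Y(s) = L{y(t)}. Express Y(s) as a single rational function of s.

Apply the Laplace transform to the equation.
The derivative rules (L{y''} = s^2 Y - s·y(0) - y'(0) and L{y'} = sY - y(0), with y(0) = 2, y'(0) = 2) turn the left side into (s^2 + 5*s - 4)Y - (2*s + 12).
The right side is L{cos(7*t)} = s/(s^2 + 49).
So (s^2 + 5*s - 4)Y = s/(s^2 + 49) + (2*s + 12).
Divide through and combine into a single rational function.

Y(s) = (2*s^3 + 12*s^2 + 99*s + 588)/(s^4 + 5*s^3 + 45*s^2 + 245*s - 196)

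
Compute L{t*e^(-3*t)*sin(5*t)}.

L{sin(5t)} = 5/(s^2 + 25).
Multiplying by e^(-3t) shifts s → s + 3, so L{e^(-3*t)*sin(5*t)} = 5/((s + 3)^2 + 25).
Then apply L{t·g(t)} = -d/ds[G(s)] with G(s) = 5/((s + 3)^2 + 25):
differentiating 1 time and applying the sign gives 10*(s + 3)/(s^2 + 6*s + 34)^2.

10*(s + 3)/(s^2 + 6*s + 34)^2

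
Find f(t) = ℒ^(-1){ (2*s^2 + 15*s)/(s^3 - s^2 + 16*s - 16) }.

Factor the denominator: s^3 - s^2 + 16*s - 16 = (s - 1)*(s^2 + 16).
Partial fraction decomposition gives [1/(s - 1)] + [s/(s^2 + 16)] + [16/(s^2 + 16)].
Invert each term: 1/(s - 1) ↔ e^(t); 1·s/(s^2 + 16) ↔ cos(4t); 4·4/(s^2 + 16) ↔ 4sin(4t).

f(t) = exp(t) + 4*sin(4*t) + cos(4*t)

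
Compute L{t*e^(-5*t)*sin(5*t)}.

L{sin(5t)} = 5/(s^2 + 25).
Multiplying by e^(-5t) shifts s → s + 5, so L{e^(-5*t)*sin(5*t)} = 5/((s + 5)^2 + 25).
Then apply L{t·g(t)} = -d/ds[G(s)] with G(s) = 5/((s + 5)^2 + 25):
differentiating 1 time and applying the sign gives 10*(s + 5)/(s^2 + 10*s + 50)^2.

10*(s + 5)/(s^2 + 10*s + 50)^2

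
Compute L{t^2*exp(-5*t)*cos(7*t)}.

2*(s + 5)*(s^2 + 10*s - 122)/(s^2 + 10*s + 74)^3

L{cos(7t)} = s/(s^2 + 49).
Multiplying by e^(-5t) shifts s → s + 5, so L{exp(-5*t)*cos(7*t)} = (s + 5)/((s + 5)^2 + 49).
Then apply L{t^2·g(t)} = (-1)^2 d^2/ds^2[G(s)] with G(s) = (s + 5)/((s + 5)^2 + 49):
differentiating 2 times and applying the sign gives 2*(s + 5)*(s^2 + 10*s - 122)/(s^2 + 10*s + 74)^3.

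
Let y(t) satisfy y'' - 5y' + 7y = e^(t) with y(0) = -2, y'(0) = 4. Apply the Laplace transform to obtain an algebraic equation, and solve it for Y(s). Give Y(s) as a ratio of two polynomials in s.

Apply the Laplace transform to the equation.
With L{y''} = s^2 Y - s·y(0) - y'(0) and L{y'} = sY - y(0), with y(0) = -2, y'(0) = 4: the LHS transforms to (s^2 - 5*s + 7)Y - (-2*s + 14).
The right side is L{e^(t)} = 1/(s - 1).
So (s^2 - 5*s + 7)Y = 1/(s - 1) + (-2*s + 14).
Isolate Y and clear denominators.

Y(s) = (-2*s^2 + 16*s - 13)/(s^3 - 6*s^2 + 12*s - 7)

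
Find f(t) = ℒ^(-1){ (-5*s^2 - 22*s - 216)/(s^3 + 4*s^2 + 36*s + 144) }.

f(t) = -3*sin(6*t) - cos(6*t) - 4*exp(-4*t)

Factor the denominator: s^3 + 4*s^2 + 36*s + 144 = (s + 4)*(s^2 + 36).
Partial fraction decomposition gives [-4/(s + 4)] + [-s/(s^2 + 36)] + [-18/(s^2 + 36)].
Invert each term: -4/(s + 4) ↔ -4e^(-4t); -1·s/(s^2 + 36) ↔ -cos(6t); -3·6/(s^2 + 36) ↔ -3sin(6t).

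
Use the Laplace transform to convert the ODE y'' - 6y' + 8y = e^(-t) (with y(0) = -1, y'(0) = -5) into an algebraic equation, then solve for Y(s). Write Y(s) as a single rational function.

Laplace-transform each side.
The derivative rules (L{y''} = s^2 Y - s·y(0) - y'(0) and L{y'} = sY - y(0), with y(0) = -1, y'(0) = -5) turn the left side into (s^2 - 6*s + 8)Y - (-s + 1).
The right side is L{e^(-t)} = 1/(s + 1).
So (s^2 - 6*s + 8)Y = 1/(s + 1) + (-s + 1).
Isolate Y and clear denominators.

Y(s) = (-s^2 + 2)/(s^3 - 5*s^2 + 2*s + 8)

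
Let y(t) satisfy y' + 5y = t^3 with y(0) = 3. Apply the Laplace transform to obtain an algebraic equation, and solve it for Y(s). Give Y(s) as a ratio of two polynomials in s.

Laplace-transform each side.
Using L{y'} = sY - y(0) = sY - 3, the left side becomes (s + 5)Y - (3).
The right side is L{t^3} = 6/s^4.
So (s + 5)Y = 6/s^4 + (3).
Solve for Y(s) and write it as one ratio of polynomials.

Y(s) = (3*s^4 + 6)/(s^5 + 5*s^4)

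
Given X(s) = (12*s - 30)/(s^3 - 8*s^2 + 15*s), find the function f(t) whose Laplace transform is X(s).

f(t) = 3*exp(5*t) - exp(3*t) - 2

Factor the denominator: s^3 - 8*s^2 + 15*s = s*(s - 5)*(s - 3).
Partial fraction decomposition gives [-2/s] + [-1/(s - 3)] + [3/(s - 5)].
Invert each term: -2/(s - 0) ↔ -2e^(0t); -1/(s - 3) ↔ -e^(3t); 3/(s - 5) ↔ 3e^(5t).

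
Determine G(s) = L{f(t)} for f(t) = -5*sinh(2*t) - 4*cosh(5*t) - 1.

G(s) = -4*s/(s^2 - 25) - 10/(s^2 - 4) - 1/s

By linearity of the Laplace transform, transform each term separately.
(-4)·[L{cosh(5t)} = s/(s^2 - 25)]; (-5)·[L{sinh(2t)} = 2/(s^2 - 4)]; L{-1} = -1/s.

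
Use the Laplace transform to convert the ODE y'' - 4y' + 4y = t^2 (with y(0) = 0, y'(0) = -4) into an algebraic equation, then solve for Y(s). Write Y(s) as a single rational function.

Transform both sides with L{·}.
Using L{y''} = s^2 Y - s·y(0) - y'(0) and L{y'} = sY - y(0), with y(0) = 0, y'(0) = -4, the left side becomes (s^2 - 4*s + 4)Y - (-4).
The right side is L{t^2} = 2/s^3.
So (s^2 - 4*s + 4)Y = 2/s^3 + (-4).
Isolate Y and clear denominators.

Y(s) = (-4*s^3 + 2)/(s^5 - 4*s^4 + 4*s^3)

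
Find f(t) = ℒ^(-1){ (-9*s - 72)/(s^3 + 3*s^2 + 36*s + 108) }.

f(t) = -2*sin(6*t) + cos(6*t) - exp(-3*t)

Factor the denominator: s^3 + 3*s^2 + 36*s + 108 = (s + 3)*(s^2 + 36).
Partial fraction decomposition gives [-1/(s + 3)] + [s/(s^2 + 36)] + [-12/(s^2 + 36)].
Invert each term: -1/(s + 3) ↔ -e^(-3t); 1·s/(s^2 + 36) ↔ cos(6t); -2·6/(s^2 + 36) ↔ -2sin(6t).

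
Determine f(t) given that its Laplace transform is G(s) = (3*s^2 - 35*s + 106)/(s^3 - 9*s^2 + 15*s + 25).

f(t) = t*exp(5*t) - exp(5*t) + 4*exp(-t)

Factor the denominator: s^3 - 9*s^2 + 15*s + 25 = (s - 5)^2*(s + 1).
Partial fraction decomposition gives [-1/(s - 5)] + [(s - 5)^(-2)] + [4/(s + 1)].
Invert each term: -1/(s - 5) ↔ -e^(5t); 1/(s - 5)^2 ↔ t·e^(5t); 4/(s + 1) ↔ 4e^(-t).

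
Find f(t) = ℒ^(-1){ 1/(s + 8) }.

Since L{e^(-8t)} = 1/(s + 8), the inverse is exp(-8*t).

f(t) = exp(-8*t)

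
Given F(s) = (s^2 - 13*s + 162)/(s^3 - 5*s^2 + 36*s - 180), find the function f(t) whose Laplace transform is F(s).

f(t) = 2*exp(5*t) - 3*sin(6*t) - cos(6*t)

Factor the denominator: s^3 - 5*s^2 + 36*s - 180 = (s - 5)*(s^2 + 36).
Partial fraction decomposition gives [2/(s - 5)] + [-s/(s^2 + 36)] + [-18/(s^2 + 36)].
Invert each term: 2/(s - 5) ↔ 2e^(5t); -1·s/(s^2 + 36) ↔ -cos(6t); -3·6/(s^2 + 36) ↔ -3sin(6t).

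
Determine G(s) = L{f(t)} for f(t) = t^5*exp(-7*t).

G(s) = 120/(s + 7)^6

L{t^5} = 5!/s^6 = 120/s^6.
By the first shifting theorem, multiplying by e^(-7t) replaces s with s + 7.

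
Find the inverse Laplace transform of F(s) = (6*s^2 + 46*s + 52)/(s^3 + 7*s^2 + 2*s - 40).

4*exp(2*t) + 6*exp(-4*t) - 4*exp(-5*t)

Factor the denominator: s^3 + 7*s^2 + 2*s - 40 = (s - 2)*(s + 4)*(s + 5).
Partial fraction decomposition gives [-4/(s + 5)] + [6/(s + 4)] + [4/(s - 2)].
Invert each term: -4/(s + 5) ↔ -4e^(-5t); 6/(s + 4) ↔ 6e^(-4t); 4/(s - 2) ↔ 4e^(2t).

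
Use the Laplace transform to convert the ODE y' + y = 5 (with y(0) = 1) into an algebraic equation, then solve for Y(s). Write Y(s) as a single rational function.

Transform both sides with L{·}.
The derivative rules (L{y'} = sY - y(0) = sY - 1) turn the left side into (s + 1)Y - (1).
The right side is L{5} = 5/s.
So (s + 1)Y = 5/s + (1).
Isolate Y and clear denominators.

Y(s) = (s + 5)/(s^2 + s)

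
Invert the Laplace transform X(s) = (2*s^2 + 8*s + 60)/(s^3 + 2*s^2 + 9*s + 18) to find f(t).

Factor the denominator: s^3 + 2*s^2 + 9*s + 18 = (s + 2)*(s^2 + 9).
Partial fraction decomposition gives [4/(s + 2)] + [-2*s/(s^2 + 9)] + [12/(s^2 + 9)].
Invert each term: 4/(s + 2) ↔ 4e^(-2t); -2·s/(s^2 + 9) ↔ -2cos(3t); 4·3/(s^2 + 9) ↔ 4sin(3t).

f(t) = 4*sin(3*t) - 2*cos(3*t) + 4*exp(-2*t)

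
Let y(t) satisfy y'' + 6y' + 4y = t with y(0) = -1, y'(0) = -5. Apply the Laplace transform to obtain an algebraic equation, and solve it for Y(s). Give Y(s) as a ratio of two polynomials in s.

Y(s) = (-s^3 - 11*s^2 + 1)/(s^4 + 6*s^3 + 4*s^2)

Take the Laplace transform of both sides.
The derivative rules (L{y''} = s^2 Y - s·y(0) - y'(0) and L{y'} = sY - y(0), with y(0) = -1, y'(0) = -5) turn the left side into (s^2 + 6*s + 4)Y - (-s - 11).
The right side is L{t} = s^(-2).
So (s^2 + 6*s + 4)Y = s^(-2) + (-s - 11).
Solve for Y(s) and write it as one ratio of polynomials.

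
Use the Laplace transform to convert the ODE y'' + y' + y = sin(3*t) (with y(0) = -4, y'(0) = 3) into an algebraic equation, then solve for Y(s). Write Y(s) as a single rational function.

Y(s) = (-4*s^3 - s^2 - 36*s - 6)/(s^4 + s^3 + 10*s^2 + 9*s + 9)

Laplace-transform each side.
Using L{y''} = s^2 Y - s·y(0) - y'(0) and L{y'} = sY - y(0), with y(0) = -4, y'(0) = 3, the left side becomes (s^2 + s + 1)Y - (-4*s - 1).
The right side is L{sin(3*t)} = 3/(s^2 + 9).
So (s^2 + s + 1)Y = 3/(s^2 + 9) + (-4*s - 1).
Isolate Y and clear denominators.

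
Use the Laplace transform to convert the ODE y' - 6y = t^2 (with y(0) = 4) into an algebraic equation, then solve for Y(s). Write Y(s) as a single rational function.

Y(s) = (4*s^3 + 2)/(s^4 - 6*s^3)

Laplace-transform each side.
The derivative rules (L{y'} = sY - y(0) = sY - 4) turn the left side into (s - 6)Y - (4).
The right side is L{t^2} = 2/s^3.
So (s - 6)Y = 2/s^3 + (4).
Solve for Y(s) and write it as one ratio of polynomials.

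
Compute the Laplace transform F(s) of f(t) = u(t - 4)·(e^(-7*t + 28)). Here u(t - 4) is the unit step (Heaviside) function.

F(s) = exp(-4*s)/(s + 7)

By the second shifting theorem, L{u(t - c)·g(t - c)} = e^(-cs)·G(s) with c = 4 and G(s) = L{g(t)}.
L{e^(-7t)} = 1/(s + 7).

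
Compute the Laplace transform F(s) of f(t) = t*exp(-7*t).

L{e^(-7t)} = 1/(s + 7).
Then apply L{t·g(t)} = -d/ds[G(s)] with G(s) = 1/(s + 7):
differentiating 1 time and applying the sign gives (s + 7)^(-2).

F(s) = (s + 7)^(-2)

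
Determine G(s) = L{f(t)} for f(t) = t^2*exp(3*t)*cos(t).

L{cos(t)} = s/(s^2 + 1).
Multiplying by e^(3t) shifts s → s - 3, so L{exp(3*t)*cos(t)} = (s - 3)/((s - 3)^2 + 1).
Then apply L{t^2·g(t)} = (-1)^2 d^2/ds^2[H(s)] with H(s) = (s - 3)/((s - 3)^2 + 1):
differentiating 2 times and applying the sign gives 2*(s - 3)*(s^2 - 6*s + 6)/(s^2 - 6*s + 10)^3.

G(s) = 2*(s - 3)*(s^2 - 6*s + 6)/(s^2 - 6*s + 10)^3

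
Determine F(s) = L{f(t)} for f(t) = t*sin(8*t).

L{sin(8t)} = 8/(s^2 + 64).
Then apply L{t·g(t)} = -d/ds[G(s)] with G(s) = 8/(s^2 + 64):
differentiating 1 time and applying the sign gives 16*s/(s^2 + 64)^2.

F(s) = 16*s/(s^2 + 64)^2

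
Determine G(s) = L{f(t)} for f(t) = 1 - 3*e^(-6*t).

G(s) = -3/(s + 6) + 1/s

By linearity of the Laplace transform, transform each term separately.
(-3)·[L{e^(-6t)} = 1/(s + 6)]; L{1} = 1/s.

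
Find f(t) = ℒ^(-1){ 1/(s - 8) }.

f(t) = exp(8*t)

Since L{e^(8t)} = 1/(s - 8), the inverse is e^(8*t).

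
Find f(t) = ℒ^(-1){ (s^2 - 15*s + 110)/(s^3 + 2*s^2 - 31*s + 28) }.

f(t) = 2*exp(4*t) - 4*exp(t) + 3*exp(-7*t)

Factor the denominator: s^3 + 2*s^2 - 31*s + 28 = (s - 4)*(s - 1)*(s + 7).
Partial fraction decomposition gives [-4/(s - 1)] + [3/(s + 7)] + [2/(s - 4)].
Invert each term: -4/(s - 1) ↔ -4e^(t); 3/(s + 7) ↔ 3e^(-7t); 2/(s - 4) ↔ 2e^(4t).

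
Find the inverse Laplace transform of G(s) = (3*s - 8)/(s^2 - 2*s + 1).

-5*t*exp(t) + 3*exp(t)

Factor the denominator: s^2 - 2*s + 1 = (s - 1)^2.
Partial fraction decomposition gives [3/(s - 1)] + [-5/(s - 1)^2].
Invert each term: 3/(s - 1) ↔ 3e^(t); -5/(s - 1)^2 ↔ -5t·e^(t).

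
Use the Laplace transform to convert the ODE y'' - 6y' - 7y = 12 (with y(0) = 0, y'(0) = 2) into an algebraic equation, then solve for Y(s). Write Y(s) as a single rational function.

Y(s) = (2*s + 12)/(s^3 - 6*s^2 - 7*s)

Apply the Laplace transform to the equation.
The derivative rules (L{y''} = s^2 Y - s·y(0) - y'(0) and L{y'} = sY - y(0), with y(0) = 0, y'(0) = 2) turn the left side into (s^2 - 6*s - 7)Y - (2).
The right side is L{12} = 12/s.
So (s^2 - 6*s - 7)Y = 12/s + (2).
Isolate Y and clear denominators.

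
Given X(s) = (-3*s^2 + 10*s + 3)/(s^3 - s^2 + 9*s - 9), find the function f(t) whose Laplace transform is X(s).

f(t) = exp(t) + 2*sin(3*t) - 4*cos(3*t)

Factor the denominator: s^3 - s^2 + 9*s - 9 = (s - 1)*(s^2 + 9).
Partial fraction decomposition gives [1/(s - 1)] + [-4*s/(s^2 + 9)] + [6/(s^2 + 9)].
Invert each term: 1/(s - 1) ↔ e^(t); -4·s/(s^2 + 9) ↔ -4cos(3t); 2·3/(s^2 + 9) ↔ 2sin(3t).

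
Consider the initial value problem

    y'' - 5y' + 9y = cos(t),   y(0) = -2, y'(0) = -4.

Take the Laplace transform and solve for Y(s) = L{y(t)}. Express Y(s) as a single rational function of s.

Y(s) = (-2*s^3 + 6*s^2 - s + 6)/(s^4 - 5*s^3 + 10*s^2 - 5*s + 9)

Transform both sides with L{·}.
The derivative rules (L{y''} = s^2 Y - s·y(0) - y'(0) and L{y'} = sY - y(0), with y(0) = -2, y'(0) = -4) turn the left side into (s^2 - 5*s + 9)Y - (-2*s + 6).
The right side is L{cos(t)} = s/(s^2 + 1).
So (s^2 - 5*s + 9)Y = s/(s^2 + 1) + (-2*s + 6).
Solve for Y(s) and write it as one ratio of polynomials.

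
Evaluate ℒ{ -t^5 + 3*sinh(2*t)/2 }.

Apply the Laplace transform termwise.
(3/2)·[L{sinh(2t)} = 2/(s^2 - 4)]; (-1)·[L{t^5} = 5!/s^6 = 120/s^6].

3/(s^2 - 4) - 120/s^6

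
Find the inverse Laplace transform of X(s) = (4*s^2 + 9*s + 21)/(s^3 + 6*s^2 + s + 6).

3*sin(t) + cos(t) + 3*exp(-6*t)

Factor the denominator: s^3 + 6*s^2 + s + 6 = (s + 6)*(s^2 + 1).
Partial fraction decomposition gives [3/(s + 6)] + [s/(s^2 + 1)] + [3/(s^2 + 1)].
Invert each term: 3/(s + 6) ↔ 3e^(-6t); 1·s/(s^2 + 1) ↔ cos(t); 3·1/(s^2 + 1) ↔ 3sin(t).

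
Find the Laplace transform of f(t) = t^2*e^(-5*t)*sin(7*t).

L{sin(7t)} = 7/(s^2 + 49).
Multiplying by e^(-5t) shifts s → s + 5, so L{e^(-5*t)*sin(7*t)} = 7/((s + 5)^2 + 49).
Then apply L{t^2·g(t)} = (-1)^2 d^2/ds^2[G(s)] with G(s) = 7/((s + 5)^2 + 49):
differentiating 2 times and applying the sign gives 14*(3*s^2 + 30*s + 26)/(s^2 + 10*s + 74)^3.

14*(3*s^2 + 30*s + 26)/(s^2 + 10*s + 74)^3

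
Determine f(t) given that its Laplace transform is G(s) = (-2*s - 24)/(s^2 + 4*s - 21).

f(t) = -3*exp(3*t) + exp(-7*t)

Factor the denominator: s^2 + 4*s - 21 = (s - 3)*(s + 7).
Partial fraction decomposition gives [-3/(s - 3)] + [1/(s + 7)].
Invert each term: -3/(s - 3) ↔ -3e^(3t); 1/(s + 7) ↔ e^(-7t).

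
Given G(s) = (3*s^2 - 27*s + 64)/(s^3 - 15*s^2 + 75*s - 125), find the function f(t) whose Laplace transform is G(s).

Factor the denominator: s^3 - 15*s^2 + 75*s - 125 = (s - 5)^3.
Partial fraction decomposition gives [3/(s - 5)] + [3/(s - 5)^2] + [4/(s - 5)^3].
Invert each term: 3/(s - 5) ↔ 3e^(5t); 3/(s - 5)^2 ↔ 3t·e^(5t); 4/(s - 5)^3 ↔ (2)t^2·e^(5t).

f(t) = 2*t^2*exp(5*t) + 3*t*exp(5*t) + 3*exp(5*t)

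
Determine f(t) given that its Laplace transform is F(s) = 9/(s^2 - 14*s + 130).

f(t) = exp(7*t)*sin(9*t)

Rewrite the denominator: s^2 - 14*s + 130 = (s - 7)^2 + 81.
The form in (s - 7) signals a first-shifting-theorem factor e^(7t).
Since L{sin(9t)} = 9/(s^2 + 81), the inverse is e^(7*t)*sin(9*t).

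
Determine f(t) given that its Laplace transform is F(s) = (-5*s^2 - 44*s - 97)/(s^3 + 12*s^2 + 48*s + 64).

Factor the denominator: s^3 + 12*s^2 + 48*s + 64 = (s + 4)^3.
Partial fraction decomposition gives [-5/(s + 4)] + [-4/(s + 4)^2] + [-1/(s + 4)^3].
Invert each term: -5/(s + 4) ↔ -5e^(-4t); -4/(s + 4)^2 ↔ -4t·e^(-4t); -1/(s + 4)^3 ↔ (-1/2)t^2·e^(-4t).

f(t) = -t^2*exp(-4*t)/2 - 4*t*exp(-4*t) - 5*exp(-4*t)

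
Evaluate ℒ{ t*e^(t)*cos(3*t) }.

L{cos(3t)} = s/(s^2 + 9).
Multiplying by e^(t) shifts s → s - 1, so L{e^(t)*cos(3*t)} = (s - 1)/((s - 1)^2 + 9).
Then apply L{t·g(t)} = -d/ds[G(s)] with G(s) = (s - 1)/((s - 1)^2 + 9):
differentiating 1 time and applying the sign gives (s - 4)*(s + 2)/(s^2 - 2*s + 10)^2.

(s - 4)*(s + 2)/(s^2 - 2*s + 10)^2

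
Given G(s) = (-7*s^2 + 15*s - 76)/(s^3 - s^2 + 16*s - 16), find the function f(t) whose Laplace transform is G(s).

f(t) = -4*exp(t) + 3*sin(4*t) - 3*cos(4*t)

Factor the denominator: s^3 - s^2 + 16*s - 16 = (s - 1)*(s^2 + 16).
Partial fraction decomposition gives [-4/(s - 1)] + [-3*s/(s^2 + 16)] + [12/(s^2 + 16)].
Invert each term: -4/(s - 1) ↔ -4e^(t); -3·s/(s^2 + 16) ↔ -3cos(4t); 3·4/(s^2 + 16) ↔ 3sin(4t).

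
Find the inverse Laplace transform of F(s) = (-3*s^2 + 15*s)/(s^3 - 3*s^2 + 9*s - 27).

exp(3*t) + sin(3*t) - 4*cos(3*t)

Factor the denominator: s^3 - 3*s^2 + 9*s - 27 = (s - 3)*(s^2 + 9).
Partial fraction decomposition gives [1/(s - 3)] + [-4*s/(s^2 + 9)] + [3/(s^2 + 9)].
Invert each term: 1/(s - 3) ↔ e^(3t); -4·s/(s^2 + 9) ↔ -4cos(3t); 1·3/(s^2 + 9) ↔ sin(3t).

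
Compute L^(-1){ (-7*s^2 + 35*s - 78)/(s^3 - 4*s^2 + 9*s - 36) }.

Factor the denominator: s^3 - 4*s^2 + 9*s - 36 = (s - 4)*(s^2 + 9).
Partial fraction decomposition gives [-2/(s - 4)] + [-5*s/(s^2 + 9)] + [15/(s^2 + 9)].
Invert each term: -2/(s - 4) ↔ -2e^(4t); -5·s/(s^2 + 9) ↔ -5cos(3t); 5·3/(s^2 + 9) ↔ 5sin(3t).

-2*exp(4*t) + 5*sin(3*t) - 5*cos(3*t)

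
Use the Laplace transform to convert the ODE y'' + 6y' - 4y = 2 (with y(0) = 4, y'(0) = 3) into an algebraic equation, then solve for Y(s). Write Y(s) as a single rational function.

Y(s) = (4*s^2 + 27*s + 2)/(s^3 + 6*s^2 - 4*s)

Laplace-transform each side.
The derivative rules (L{y''} = s^2 Y - s·y(0) - y'(0) and L{y'} = sY - y(0), with y(0) = 4, y'(0) = 3) turn the left side into (s^2 + 6*s - 4)Y - (4*s + 27).
The right side is L{2} = 2/s.
So (s^2 + 6*s - 4)Y = 2/s + (4*s + 27).
Isolate Y and clear denominators.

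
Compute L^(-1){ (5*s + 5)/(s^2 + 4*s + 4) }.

-5*t*exp(-2*t) + 5*exp(-2*t)

Factor the denominator: s^2 + 4*s + 4 = (s + 2)^2.
Partial fraction decomposition gives [5/(s + 2)] + [-5/(s + 2)^2].
Invert each term: 5/(s + 2) ↔ 5e^(-2t); -5/(s + 2)^2 ↔ -5t·e^(-2t).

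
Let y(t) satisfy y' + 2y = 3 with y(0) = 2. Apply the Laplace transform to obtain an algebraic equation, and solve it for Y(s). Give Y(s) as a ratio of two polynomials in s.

Y(s) = (2*s + 3)/(s^2 + 2*s)

Laplace-transform each side.
With L{y'} = sY - y(0) = sY - 2: the LHS transforms to (s + 2)Y - (2).
The right side is L{3} = 3/s.
So (s + 2)Y = 3/s + (2).
Solve for Y(s) and write it as one ratio of polynomials.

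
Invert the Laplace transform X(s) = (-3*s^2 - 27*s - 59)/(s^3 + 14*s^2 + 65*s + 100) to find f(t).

Factor the denominator: s^3 + 14*s^2 + 65*s + 100 = (s + 4)*(s + 5)^2.
Partial fraction decomposition gives [-4/(s + 5)] + [-1/(s + 5)^2] + [1/(s + 4)].
Invert each term: -4/(s + 5) ↔ -4e^(-5t); -1/(s + 5)^2 ↔ -t·e^(-5t); 1/(s + 4) ↔ e^(-4t).

f(t) = -t*exp(-5*t) + exp(-4*t) - 4*exp(-5*t)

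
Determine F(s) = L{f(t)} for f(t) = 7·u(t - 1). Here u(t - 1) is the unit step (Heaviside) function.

F(s) = 7*exp(-s)/s

By the second shifting theorem, L{u(t - c)·g(t - c)} = e^(-cs)·G(s) with c = 1 and G(s) = L{g(t)}.
L{7} = 7/s.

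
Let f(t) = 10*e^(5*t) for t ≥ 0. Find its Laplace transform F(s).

F(s) = 10/(s - 5)

L{10} = 10/s.
By the first shifting theorem, multiplying by e^(5t) replaces s with s - 5.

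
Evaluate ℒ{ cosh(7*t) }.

L{cosh(7t)} = s/(s^2 - 49).

s/(s^2 - 49)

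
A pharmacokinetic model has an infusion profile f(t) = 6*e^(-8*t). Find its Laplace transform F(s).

F(s) = 6/(s + 8)

L{6} = 6/s.
By the first shifting theorem, multiplying by e^(-8t) replaces s with s + 8.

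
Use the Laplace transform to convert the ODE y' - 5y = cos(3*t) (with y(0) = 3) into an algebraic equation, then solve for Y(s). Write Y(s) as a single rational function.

Apply the Laplace transform to the equation.
The derivative rules (L{y'} = sY - y(0) = sY - 3) turn the left side into (s - 5)Y - (3).
The right side is L{cos(3*t)} = s/(s^2 + 9).
So (s - 5)Y = s/(s^2 + 9) + (3).
Solve for Y(s) and write it as one ratio of polynomials.

Y(s) = (3*s^2 + s + 27)/(s^3 - 5*s^2 + 9*s - 45)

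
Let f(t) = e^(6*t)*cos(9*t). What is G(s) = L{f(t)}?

L{cos(9t)} = s/(s^2 + 81).
By the first shifting theorem, multiplying by e^(6t) replaces s with s - 6.

G(s) = (s - 6)/((s - 6)^2 + 81)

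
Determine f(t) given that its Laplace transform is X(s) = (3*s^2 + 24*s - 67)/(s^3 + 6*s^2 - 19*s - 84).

Factor the denominator: s^3 + 6*s^2 - 19*s - 84 = (s - 4)*(s + 3)*(s + 7).
Partial fraction decomposition gives [-2/(s + 7)] + [4/(s + 3)] + [1/(s - 4)].
Invert each term: -2/(s + 7) ↔ -2e^(-7t); 4/(s + 3) ↔ 4e^(-3t); 1/(s - 4) ↔ e^(4t).

f(t) = exp(4*t) + 4*exp(-3*t) - 2*exp(-7*t)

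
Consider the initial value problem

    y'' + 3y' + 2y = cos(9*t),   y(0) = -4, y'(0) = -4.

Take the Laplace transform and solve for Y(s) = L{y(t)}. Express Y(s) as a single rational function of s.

Transform both sides with L{·}.
The derivative rules (L{y''} = s^2 Y - s·y(0) - y'(0) and L{y'} = sY - y(0), with y(0) = -4, y'(0) = -4) turn the left side into (s^2 + 3*s + 2)Y - (-4*s - 16).
The right side is L{cos(9*t)} = s/(s^2 + 81).
So (s^2 + 3*s + 2)Y = s/(s^2 + 81) + (-4*s - 16).
Isolate Y and clear denominators.

Y(s) = (-4*s^3 - 16*s^2 - 323*s - 1296)/(s^4 + 3*s^3 + 83*s^2 + 243*s + 162)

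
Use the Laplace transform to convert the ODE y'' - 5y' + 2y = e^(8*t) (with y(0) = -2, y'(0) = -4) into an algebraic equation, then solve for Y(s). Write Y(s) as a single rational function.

Y(s) = (-2*s^2 + 22*s - 47)/(s^3 - 13*s^2 + 42*s - 16)

Take the Laplace transform of both sides.
Using L{y''} = s^2 Y - s·y(0) - y'(0) and L{y'} = sY - y(0), with y(0) = -2, y'(0) = -4, the left side becomes (s^2 - 5*s + 2)Y - (-2*s + 6).
The right side is L{e^(8*t)} = 1/(s - 8).
So (s^2 - 5*s + 2)Y = 1/(s - 8) + (-2*s + 6).
Isolate Y and clear denominators.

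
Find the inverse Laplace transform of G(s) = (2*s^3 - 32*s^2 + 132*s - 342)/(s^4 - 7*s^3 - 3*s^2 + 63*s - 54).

-2*exp(6*t) + 5*exp(3*t) - 6*exp(t) + 5*exp(-3*t)

Factor the denominator: s^4 - 7*s^3 - 3*s^2 + 63*s - 54 = (s - 6)*(s - 3)*(s - 1)*(s + 3).
Partial fraction decomposition gives [5/(s + 3)] + [-6/(s - 1)] + [-2/(s - 6)] + [5/(s - 3)].
Invert each term: 5/(s + 3) ↔ 5e^(-3t); -6/(s - 1) ↔ -6e^(t); -2/(s - 6) ↔ -2e^(6t); 5/(s - 3) ↔ 5e^(3t).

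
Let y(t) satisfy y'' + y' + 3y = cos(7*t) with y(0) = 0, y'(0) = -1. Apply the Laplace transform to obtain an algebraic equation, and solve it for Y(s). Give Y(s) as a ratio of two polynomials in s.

Transform both sides with L{·}.
Using L{y''} = s^2 Y - s·y(0) - y'(0) and L{y'} = sY - y(0), with y(0) = 0, y'(0) = -1, the left side becomes (s^2 + s + 3)Y - (-1).
The right side is L{cos(7*t)} = s/(s^2 + 49).
So (s^2 + s + 3)Y = s/(s^2 + 49) + (-1).
Solve for Y(s) and write it as one ratio of polynomials.

Y(s) = (-s^2 + s - 49)/(s^4 + s^3 + 52*s^2 + 49*s + 147)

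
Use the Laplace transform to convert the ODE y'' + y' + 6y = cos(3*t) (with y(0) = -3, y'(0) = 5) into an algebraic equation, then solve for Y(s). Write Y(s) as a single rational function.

Y(s) = (-3*s^3 + 2*s^2 - 26*s + 18)/(s^4 + s^3 + 15*s^2 + 9*s + 54)

Apply the Laplace transform to the equation.
With L{y''} = s^2 Y - s·y(0) - y'(0) and L{y'} = sY - y(0), with y(0) = -3, y'(0) = 5: the LHS transforms to (s^2 + s + 6)Y - (-3*s + 2).
The right side is L{cos(3*t)} = s/(s^2 + 9).
So (s^2 + s + 6)Y = s/(s^2 + 9) + (-3*s + 2).
Divide through and combine into a single rational function.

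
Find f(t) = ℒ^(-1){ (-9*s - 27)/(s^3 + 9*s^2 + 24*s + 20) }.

Factor the denominator: s^3 + 9*s^2 + 24*s + 20 = (s + 2)^2*(s + 5).
Partial fraction decomposition gives [-2/(s + 2)] + [-3/(s + 2)^2] + [2/(s + 5)].
Invert each term: -2/(s + 2) ↔ -2e^(-2t); -3/(s + 2)^2 ↔ -3t·e^(-2t); 2/(s + 5) ↔ 2e^(-5t).

f(t) = -3*t*exp(-2*t) - 2*exp(-2*t) + 2*exp(-5*t)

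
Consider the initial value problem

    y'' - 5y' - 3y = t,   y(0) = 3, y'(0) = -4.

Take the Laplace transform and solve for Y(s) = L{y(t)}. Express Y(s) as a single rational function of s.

Y(s) = (3*s^3 - 19*s^2 + 1)/(s^4 - 5*s^3 - 3*s^2)

Apply the Laplace transform to the equation.
Using L{y''} = s^2 Y - s·y(0) - y'(0) and L{y'} = sY - y(0), with y(0) = 3, y'(0) = -4, the left side becomes (s^2 - 5*s - 3)Y - (3*s - 19).
The right side is L{t} = s^(-2).
So (s^2 - 5*s - 3)Y = s^(-2) + (3*s - 19).
Divide through and combine into a single rational function.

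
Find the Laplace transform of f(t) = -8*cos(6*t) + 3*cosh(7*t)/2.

By linearity of the Laplace transform, transform each term separately.
(3/2)·[L{cosh(7t)} = s/(s^2 - 49)]; (-8)·[L{cos(6t)} = s/(s^2 + 36)].

-8*s/(s^2 + 36) + 3*s/(2*(s^2 - 49))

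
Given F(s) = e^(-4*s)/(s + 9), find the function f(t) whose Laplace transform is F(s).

f(t) = Heaviside(t - 4)*(exp(-9*t + 36))

The factor e^(-4s) signals a time shift by c = 4 (second shifting theorem).
L{e^(-9t)} = 1/(s + 9), so L^-1{1/(s + 9)} = e^(-9*t).
Hence the inverse is u(t - 4) times that function evaluated at t - 4.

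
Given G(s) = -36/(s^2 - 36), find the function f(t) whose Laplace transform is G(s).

Since L{sinh(6t)} = 6/(s^2 - 36), the inverse is sinh(6*t), scaled by -6.

f(t) = -6*sinh(6*t)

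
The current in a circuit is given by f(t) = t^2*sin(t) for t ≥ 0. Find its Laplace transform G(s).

L{sin(t)} = 1/(s^2 + 1).
Then apply L{t^2·g(t)} = (-1)^2 d^2/ds^2[H(s)] with H(s) = 1/(s^2 + 1):
differentiating 2 times and applying the sign gives 2*(3*s^2 - 1)/(s^2 + 1)^3.

G(s) = 2*(3*s^2 - 1)/(s^2 + 1)^3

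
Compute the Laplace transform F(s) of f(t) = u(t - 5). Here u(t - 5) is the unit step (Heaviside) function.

F(s) = exp(-5*s)/s

By the second shifting theorem, L{u(t - c)·g(t - c)} = e^(-cs)·G(s) with c = 5 and G(s) = L{g(t)}.
L{1} = 1/s.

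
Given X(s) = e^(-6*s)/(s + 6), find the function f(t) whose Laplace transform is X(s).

f(t) = Heaviside(t - 6)*(exp(-6*t + 36))

The factor e^(-6s) signals a time shift by c = 6 (second shifting theorem).
L{e^(-6t)} = 1/(s + 6), so L^-1{1/(s + 6)} = e^(-6*t).
Hence the inverse is u(t - 6) times that function evaluated at t - 6.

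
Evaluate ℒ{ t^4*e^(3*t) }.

24/(s - 3)^5

L{t^4} = 4!/s^5 = 24/s^5.
By the first shifting theorem, multiplying by e^(3t) replaces s with s - 3.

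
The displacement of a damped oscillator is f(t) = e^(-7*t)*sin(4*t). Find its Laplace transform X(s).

L{sin(4t)} = 4/(s^2 + 16).
By the first shifting theorem, multiplying by e^(-7t) replaces s with s + 7.

X(s) = 4/((s + 7)^2 + 16)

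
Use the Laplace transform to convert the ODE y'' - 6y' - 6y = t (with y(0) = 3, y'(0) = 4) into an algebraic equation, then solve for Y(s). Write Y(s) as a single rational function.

Y(s) = (3*s^3 - 14*s^2 + 1)/(s^4 - 6*s^3 - 6*s^2)

Take the Laplace transform of both sides.
Using L{y''} = s^2 Y - s·y(0) - y'(0) and L{y'} = sY - y(0), with y(0) = 3, y'(0) = 4, the left side becomes (s^2 - 6*s - 6)Y - (3*s - 14).
The right side is L{t} = s^(-2).
So (s^2 - 6*s - 6)Y = s^(-2) + (3*s - 14).
Isolate Y and clear denominators.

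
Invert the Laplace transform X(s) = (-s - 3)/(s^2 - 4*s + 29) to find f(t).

f(t) = -exp(2*t)*sin(5*t) - exp(2*t)*cos(5*t)

Complete the square in the denominator: s^2 - 4*s + 29 = (s - 2)^2 + 5^2.
Split the numerator to match: -s - 3 = -1·(s - 2) - 1·5.
Invert each term: -1·(s - 2)/((s - 2)^2 + 25) ↔ -e^(2t)cos(5t); -1·5/((s - 2)^2 + 25) ↔ -e^(2t)sin(5t).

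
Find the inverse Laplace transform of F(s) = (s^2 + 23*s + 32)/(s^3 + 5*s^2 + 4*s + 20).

4*sin(2*t) + 3*cos(2*t) - 2*exp(-5*t)

Factor the denominator: s^3 + 5*s^2 + 4*s + 20 = (s + 5)*(s^2 + 4).
Partial fraction decomposition gives [-2/(s + 5)] + [3*s/(s^2 + 4)] + [8/(s^2 + 4)].
Invert each term: -2/(s + 5) ↔ -2e^(-5t); 3·s/(s^2 + 4) ↔ 3cos(2t); 4·2/(s^2 + 4) ↔ 4sin(2t).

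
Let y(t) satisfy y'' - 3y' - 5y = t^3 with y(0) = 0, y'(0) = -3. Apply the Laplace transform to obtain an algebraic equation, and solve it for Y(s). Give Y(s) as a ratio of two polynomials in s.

Transform both sides with L{·}.
Using L{y''} = s^2 Y - s·y(0) - y'(0) and L{y'} = sY - y(0), with y(0) = 0, y'(0) = -3, the left side becomes (s^2 - 3*s - 5)Y - (-3).
The right side is L{t^3} = 6/s^4.
So (s^2 - 3*s - 5)Y = 6/s^4 + (-3).
Isolate Y and clear denominators.

Y(s) = (-3*s^4 + 6)/(s^6 - 3*s^5 - 5*s^4)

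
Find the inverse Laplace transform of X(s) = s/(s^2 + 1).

Since L{cos(t)} = s/(s^2 + 1), the inverse is cos(t).

cos(t)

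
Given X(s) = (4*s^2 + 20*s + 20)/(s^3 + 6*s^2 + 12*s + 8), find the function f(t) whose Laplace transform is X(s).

Factor the denominator: s^3 + 6*s^2 + 12*s + 8 = (s + 2)^3.
Partial fraction decomposition gives [4/(s + 2)] + [4/(s + 2)^2] + [-4/(s + 2)^3].
Invert each term: 4/(s + 2) ↔ 4e^(-2t); 4/(s + 2)^2 ↔ 4t·e^(-2t); -4/(s + 2)^3 ↔ (-2)t^2·e^(-2t).

f(t) = -2*t^2*exp(-2*t) + 4*t*exp(-2*t) + 4*exp(-2*t)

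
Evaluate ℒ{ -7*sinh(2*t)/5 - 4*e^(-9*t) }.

-14/(5*(s^2 - 4)) - 4/(s + 9)

Apply the Laplace transform termwise.
(-7/5)·[L{sinh(2t)} = 2/(s^2 - 4)]; (-4)·[L{e^(-9t)} = 1/(s + 9)].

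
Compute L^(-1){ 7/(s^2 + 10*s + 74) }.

Rewrite the denominator: s^2 + 10*s + 74 = (s + 5)^2 + 49.
The form in (s + 5) signals a first-shifting-theorem factor e^(-5t).
Since L{sin(7t)} = 7/(s^2 + 49), the inverse is e^(-5*t)*sin(7*t).

exp(-5*t)*sin(7*t)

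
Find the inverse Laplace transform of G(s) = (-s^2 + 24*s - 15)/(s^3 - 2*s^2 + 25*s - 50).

exp(2*t) + 4*sin(5*t) - 2*cos(5*t)

Factor the denominator: s^3 - 2*s^2 + 25*s - 50 = (s - 2)*(s^2 + 25).
Partial fraction decomposition gives [1/(s - 2)] + [-2*s/(s^2 + 25)] + [20/(s^2 + 25)].
Invert each term: 1/(s - 2) ↔ e^(2t); -2·s/(s^2 + 25) ↔ -2cos(5t); 4·5/(s^2 + 25) ↔ 4sin(5t).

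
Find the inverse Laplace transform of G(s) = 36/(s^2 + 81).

4*sin(9*t)

Since L{sin(9t)} = 9/(s^2 + 81), the inverse is sin(9*t), scaled by 4.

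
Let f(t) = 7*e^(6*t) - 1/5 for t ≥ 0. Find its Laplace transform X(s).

X(s) = 7/(s - 6) - 1/(5*s)

The transform is linear, so treat each term independently.
(7)·[L{e^(6t)} = 1/(s - 6)]; L{-1/5} = (-1/5)/s.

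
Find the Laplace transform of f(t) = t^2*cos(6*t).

2*s*(s^2 - 108)/(s^2 + 36)^3

L{cos(6t)} = s/(s^2 + 36).
Then apply L{t^2·g(t)} = (-1)^2 d^2/ds^2[G(s)] with G(s) = s/(s^2 + 36):
differentiating 2 times and applying the sign gives 2*s*(s^2 - 108)/(s^2 + 36)^3.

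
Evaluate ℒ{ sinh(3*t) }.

L{sinh(3t)} = 3/(s^2 - 9).

3/(s^2 - 9)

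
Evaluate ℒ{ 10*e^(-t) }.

10/(s + 1)

L{10} = 10/s.
By the first shifting theorem, multiplying by e^(-t) replaces s with s + 1.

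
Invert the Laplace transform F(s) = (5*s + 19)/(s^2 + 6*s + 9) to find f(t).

f(t) = 4*t*exp(-3*t) + 5*exp(-3*t)

Factor the denominator: s^2 + 6*s + 9 = (s + 3)^2.
Partial fraction decomposition gives [5/(s + 3)] + [4/(s + 3)^2].
Invert each term: 5/(s + 3) ↔ 5e^(-3t); 4/(s + 3)^2 ↔ 4t·e^(-3t).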